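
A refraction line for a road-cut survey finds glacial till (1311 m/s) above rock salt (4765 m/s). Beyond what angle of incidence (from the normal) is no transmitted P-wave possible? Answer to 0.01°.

15.97°

Critical incidence: sin θ_c = V₁/V₂ = 1311/4765 = 0.2751.
θ_c = arcsin 0.2751 = 15.97°.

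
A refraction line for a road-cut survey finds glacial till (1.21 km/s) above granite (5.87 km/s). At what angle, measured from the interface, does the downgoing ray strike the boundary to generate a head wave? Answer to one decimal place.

78.1°

At critical incidence the refracted ray runs along the interface (θ₂ = 90°), so sin θ_c = V₁/V₂.
θ_c = arcsin(1.21/5.87) = arcsin 0.2061 = 11.90°.
Measured from the interface: 90° − 11.90° = 78.10°.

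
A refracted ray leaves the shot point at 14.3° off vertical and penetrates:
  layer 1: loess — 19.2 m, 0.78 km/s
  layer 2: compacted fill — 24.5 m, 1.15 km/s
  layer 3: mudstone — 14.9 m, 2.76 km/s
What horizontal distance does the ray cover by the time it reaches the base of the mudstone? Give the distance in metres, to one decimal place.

p = sin θ₁/V₁ = sin 14.3°/0.78 = 3.1667e-01 s/km is conserved through the stack.
Layer 1: θ = 14.30°; offset = 19.2·tan 14.30° = 4.894 m.
Layer 2: sin θ = p·1.15 = 0.3642 → θ = 21.36°; offset = 24.5·tan 21.36° = 9.580 m.
Layer 3: sin θ = p·2.76 = 0.8740 → θ = 60.93°; offset = 14.9·tan 60.93° = 26.799 m.
Total horizontal offset = 41.273 m.

41.3 m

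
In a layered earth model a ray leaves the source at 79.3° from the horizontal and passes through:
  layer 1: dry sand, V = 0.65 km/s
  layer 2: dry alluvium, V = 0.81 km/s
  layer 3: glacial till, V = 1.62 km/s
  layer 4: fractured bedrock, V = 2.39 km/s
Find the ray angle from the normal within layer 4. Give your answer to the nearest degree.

From the normal: θ₁ = 90° − 79.3° = 10.7°.
Ray parameter p = sin 10.7° / 0.65 = 2.8564e-01 s/km.
sin θ_4 = p·V_4 = 2.8564e-01 × 2.39 = 0.6827.
θ_4 = 43.05° from the vertical.

43°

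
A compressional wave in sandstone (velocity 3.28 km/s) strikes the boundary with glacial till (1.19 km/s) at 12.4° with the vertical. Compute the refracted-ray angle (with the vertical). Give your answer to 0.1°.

sin θ₁/V₁ = sin θ₂/V₂ ⇒ sin θ₂ = 1.19·sin 12.4°/3.28 = 1.19·0.2147/3.28 = 0.0779.
θ₂ = sin⁻¹(0.0779) = 4.47° (from vertical).

4.5°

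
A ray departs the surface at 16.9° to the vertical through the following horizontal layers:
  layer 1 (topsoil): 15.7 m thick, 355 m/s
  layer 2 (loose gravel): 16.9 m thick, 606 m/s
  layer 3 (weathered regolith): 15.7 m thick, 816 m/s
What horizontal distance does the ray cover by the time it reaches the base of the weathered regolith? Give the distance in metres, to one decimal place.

Apply Snell's law at each interface; in layer i the horizontal offset is hᵢ·tan θᵢ.
Layer 1: θ = 16.90°; offset = 15.7·tan 16.90° = 4.770 m.
Layer 2: sin θ = 606·sin 16.9°/355 = 0.4962, θ = 29.75°; offset = 16.9·tan 29.75° = 9.660 m.
Layer 3: sin θ = 816·sin 16.9°/355 = 0.6682, θ = 41.93°; offset = 15.7·tan 41.93° = 14.101 m.
Summing the layer offsets gives 28.531 m.

28.5 m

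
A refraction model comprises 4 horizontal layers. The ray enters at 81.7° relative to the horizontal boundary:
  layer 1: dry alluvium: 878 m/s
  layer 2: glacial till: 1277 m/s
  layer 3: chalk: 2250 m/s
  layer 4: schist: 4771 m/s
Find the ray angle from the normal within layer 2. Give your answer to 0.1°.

12.1°

From the normal: θ₁ = 90° − 81.7° = 8.3°.
Ray parameter p = sin 8.3° / 878 = 1.6441e-04 s/m.
sin θ_2 = p·V_2 = 1.6441e-04 × 1277 = 0.2100.
θ_2 = 12.12° from the vertical.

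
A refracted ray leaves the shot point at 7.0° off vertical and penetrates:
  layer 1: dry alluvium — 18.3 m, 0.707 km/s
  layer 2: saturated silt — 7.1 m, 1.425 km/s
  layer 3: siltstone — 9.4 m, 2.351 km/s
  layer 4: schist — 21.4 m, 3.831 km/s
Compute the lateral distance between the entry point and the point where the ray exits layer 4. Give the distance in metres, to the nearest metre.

Apply Snell's law at each interface; in layer i the horizontal offset is hᵢ·tan θᵢ.
Layer 1: θ = 7.00°; offset = 18.3·tan 7.00° = 2.247 m.
Layer 2: sin θ = 1.425·sin 7.0°/0.707 = 0.2456, θ = 14.22°; offset = 7.1·tan 14.22° = 1.799 m.
Layer 3: sin θ = 2.351·sin 7.0°/0.707 = 0.4053, θ = 23.91°; offset = 9.4·tan 23.91° = 4.167 m.
Layer 4: sin θ = 3.831·sin 7.0°/0.707 = 0.6604, θ = 41.33°; offset = 21.4·tan 41.33° = 18.819 m.
Summing the layer offsets gives 27.032 m.

27 m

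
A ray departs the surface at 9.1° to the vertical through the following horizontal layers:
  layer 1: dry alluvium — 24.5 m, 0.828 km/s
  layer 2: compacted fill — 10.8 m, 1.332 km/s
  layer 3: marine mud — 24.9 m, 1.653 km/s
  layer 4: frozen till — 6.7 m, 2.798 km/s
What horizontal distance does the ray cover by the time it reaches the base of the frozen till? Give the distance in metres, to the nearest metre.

p = sin θ₁/V₁ = sin 9.1°/0.828 = 1.9101e-01 s/km is conserved through the stack.
Layer 1: θ = 9.10°; offset = 24.5·tan 9.10° = 3.924 m.
Layer 2: sin θ = p·1.332 = 0.2544 → θ = 14.74°; offset = 10.8·tan 14.74° = 2.841 m.
Layer 3: sin θ = p·1.653 = 0.3157 → θ = 18.41°; offset = 24.9·tan 18.41° = 8.286 m.
Layer 4: sin θ = p·2.798 = 0.5345 → θ = 32.31°; offset = 6.7·tan 32.31° = 4.237 m.
Total horizontal offset = 19.288 m.

19 m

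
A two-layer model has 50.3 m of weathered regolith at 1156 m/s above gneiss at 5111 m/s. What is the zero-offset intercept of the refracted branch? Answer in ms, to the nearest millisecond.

θ_c = arcsin(V₁/V₂) = arcsin(1156/5111) = 13.07°; cos θ_c = 0.9741.
tᵢ = 2h·cos θ_c / V₁ = 2·50.3·0.9741 / 1156 = 0.08477 s.

85 ms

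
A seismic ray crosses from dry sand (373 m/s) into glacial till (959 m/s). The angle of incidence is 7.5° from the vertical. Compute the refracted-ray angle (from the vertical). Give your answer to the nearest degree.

20°

Snell's law: sin θ₂ = (V₂/V₁)·sin θ₁ = (959/373)·sin 7.5° = 0.3356.
θ₂ = sin⁻¹(0.3356) = 19.61° (from vertical).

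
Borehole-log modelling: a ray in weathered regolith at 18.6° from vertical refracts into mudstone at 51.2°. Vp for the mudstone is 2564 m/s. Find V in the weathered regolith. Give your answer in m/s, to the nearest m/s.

1049 m/s

Snell's law: sin 18.6°/V₁ = sin 51.2°/V₂.
V₁ = V₂·sin 18.6°/sin 51.2° = 2564 × 0.4093 = 1049.37 m/s.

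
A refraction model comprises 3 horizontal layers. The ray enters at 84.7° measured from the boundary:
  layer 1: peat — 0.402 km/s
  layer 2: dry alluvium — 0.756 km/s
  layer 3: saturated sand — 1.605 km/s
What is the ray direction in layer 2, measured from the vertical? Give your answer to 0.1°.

10.0°

From the normal: θ₁ = 90° − 84.7° = 5.3°.
Ray parameter p = sin 5.3° / 0.402 = 2.2978e-01 s/km.
sin θ_2 = p·V_2 = 2.2978e-01 × 0.756 = 0.1737.
θ_2 = 10.00° from the vertical.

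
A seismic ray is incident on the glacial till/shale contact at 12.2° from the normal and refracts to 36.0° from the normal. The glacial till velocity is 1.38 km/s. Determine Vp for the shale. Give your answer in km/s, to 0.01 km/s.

3.84 km/s

sin 12.2° = 0.2113; sin 36.0° = 0.5878.
V₂ = V₁·(sin θ₂/sin θ₁) = 1.38·(0.5878/0.2113) = 3.84 km/s.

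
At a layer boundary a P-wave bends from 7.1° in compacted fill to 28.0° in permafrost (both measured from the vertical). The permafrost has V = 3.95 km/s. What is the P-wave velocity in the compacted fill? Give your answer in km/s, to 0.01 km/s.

Snell's law: sin 7.1°/V₁ = sin 28.0°/V₂.
V₁ = V₂·sin 7.1°/sin 28.0° = 3.95 × 0.2633 = 1.04 km/s.

1.04 km/s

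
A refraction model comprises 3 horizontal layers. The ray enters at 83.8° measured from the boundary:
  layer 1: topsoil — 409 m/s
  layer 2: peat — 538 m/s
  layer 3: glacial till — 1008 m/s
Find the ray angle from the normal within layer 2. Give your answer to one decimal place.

From the normal: θ₁ = 90° − 83.8° = 6.2°.
Snell's law across each interface conserves sin θ / V, so sin θ_2 = V_2·sin θ₁/V₁.
sin θ_2 = 538 × sin 6.2° / 409 = 0.1421.
θ_2 = arcsin 0.1421 = 8.17°.

8.2°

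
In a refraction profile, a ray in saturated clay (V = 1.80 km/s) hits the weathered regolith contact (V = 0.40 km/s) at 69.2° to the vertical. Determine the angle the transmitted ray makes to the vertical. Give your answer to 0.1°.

12.0°

sin θ₁/V₁ = sin θ₂/V₂ ⇒ sin θ₂ = 0.40·sin 69.2°/1.80 = 0.40·0.9348/1.80 = 0.2077.
θ₂ = sin⁻¹(0.2077) = 11.99° (from vertical).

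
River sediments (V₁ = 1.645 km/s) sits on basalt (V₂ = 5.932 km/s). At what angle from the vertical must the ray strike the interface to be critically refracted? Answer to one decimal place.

At critical incidence the refracted ray runs along the interface (θ₂ = 90°), so sin θ_c = V₁/V₂.
θ_c = arcsin(1.645/5.932) = arcsin 0.2773 = 16.10°.

16.1°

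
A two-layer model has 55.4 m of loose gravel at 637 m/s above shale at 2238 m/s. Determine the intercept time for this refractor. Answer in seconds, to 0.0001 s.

0.1667 s

θ_c = arcsin(V₁/V₂) = arcsin(637/2238) = 16.54°; cos θ_c = 0.9586.
tᵢ = 2h·cos θ_c / V₁ = 2·55.4·0.9586 / 637 = 0.16675 s.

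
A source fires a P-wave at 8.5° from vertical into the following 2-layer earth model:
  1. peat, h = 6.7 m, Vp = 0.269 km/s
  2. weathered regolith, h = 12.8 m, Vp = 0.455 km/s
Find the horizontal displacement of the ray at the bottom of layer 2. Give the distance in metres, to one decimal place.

4.3 m

p = sin θ₁/V₁ = sin 8.5°/0.269 = 5.4948e-01 s/km is conserved through the stack.
Layer 1: θ = 8.50°; offset = 6.7·tan 8.50° = 1.001 m.
Layer 2: sin θ = p·0.455 = 0.2500 → θ = 14.48°; offset = 12.8·tan 14.48° = 3.305 m.
Summing the layer offsets gives 4.306 m.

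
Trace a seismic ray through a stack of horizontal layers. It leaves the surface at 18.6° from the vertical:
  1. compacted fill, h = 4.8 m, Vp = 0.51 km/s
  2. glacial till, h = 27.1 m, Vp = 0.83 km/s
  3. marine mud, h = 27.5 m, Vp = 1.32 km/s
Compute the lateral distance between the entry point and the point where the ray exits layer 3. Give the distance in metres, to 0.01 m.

58.30 m

p = sin θ₁/V₁ = sin 18.6°/0.51 = 6.2541e-01 s/km is conserved through the stack.
Layer 1: θ = 18.60°; offset = 4.8·tan 18.60° = 1.6154 m.
Layer 2: sin θ = p·0.83 = 0.5191 → θ = 31.27°; offset = 27.1·tan 31.27° = 16.4585 m.
Layer 3: sin θ = p·1.32 = 0.8255 → θ = 55.64°; offset = 27.5·tan 55.64° = 40.2282 m.
Σ offsets = 58.3020 m.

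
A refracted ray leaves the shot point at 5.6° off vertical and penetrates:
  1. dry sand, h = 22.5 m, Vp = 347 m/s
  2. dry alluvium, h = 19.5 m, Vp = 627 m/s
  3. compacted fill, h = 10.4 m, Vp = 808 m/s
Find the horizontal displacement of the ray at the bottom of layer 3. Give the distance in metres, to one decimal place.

8.1 m

Ray parameter p = sin 5.6° / 347 m/s = 2.8122e-04 s/m.
Layer 1: θ = 5.60°; offset = 22.5·tan 5.60° = 2.206 m.
Layer 2: sin θ = p·627 = 0.1763 → θ = 10.16°; offset = 19.5·tan 10.16° = 3.493 m.
Layer 3: sin θ = p·808 = 0.2272 → θ = 13.13°; offset = 10.4·tan 13.13° = 2.427 m.
Summing the layer offsets gives 8.126 m.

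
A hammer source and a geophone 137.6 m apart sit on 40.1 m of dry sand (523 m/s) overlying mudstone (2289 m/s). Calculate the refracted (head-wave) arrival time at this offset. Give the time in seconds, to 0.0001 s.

0.2094 s

t = x/V₂ + 2h·√(V₂²−V₁²)/(V₁V₂).
√(V₂²−V₁²) = √(2289²−523²) = 2228.5 m/s; delay term = 2·40.1·2228.5/(523·2289) = 0.14929 s.
t = 137.6/2289 + 0.14929 = 0.20940 s.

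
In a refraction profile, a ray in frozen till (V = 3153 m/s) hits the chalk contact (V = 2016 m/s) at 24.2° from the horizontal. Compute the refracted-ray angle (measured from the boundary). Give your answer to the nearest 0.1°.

54.3°

Angle from the normal: 90° − 24.2° = 65.8°.
Snell's law: sin θ₂ = (V₂/V₁)·sin θ₁ = (2016/3153)·sin 65.8° = 0.5832.
θ₂ = sin⁻¹(0.5832) = 35.68° (from vertical).
From the interface: 90° − 35.68° = 54.32°.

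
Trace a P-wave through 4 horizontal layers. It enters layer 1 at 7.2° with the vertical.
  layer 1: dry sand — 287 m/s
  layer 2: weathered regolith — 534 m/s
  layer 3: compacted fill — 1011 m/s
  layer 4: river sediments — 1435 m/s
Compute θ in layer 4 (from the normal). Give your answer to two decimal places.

38.80°

Ray parameter p = sin 7.2° / 287 = 4.3670e-04 s/m.
sin θ_4 = p·V_4 = 4.3670e-04 × 1435 = 0.6267.
θ_4 = arcsin 0.6267 = 38.80°.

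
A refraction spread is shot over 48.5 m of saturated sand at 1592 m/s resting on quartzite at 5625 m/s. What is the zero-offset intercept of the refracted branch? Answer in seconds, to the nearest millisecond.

0.058 s

θ_c = arcsin(V₁/V₂) = arcsin(1592/5625) = 16.44°; cos θ_c = 0.9591.
tᵢ = 2h·cos θ_c / V₁ = 2·48.5·0.9591 / 1592 = 0.05844 s.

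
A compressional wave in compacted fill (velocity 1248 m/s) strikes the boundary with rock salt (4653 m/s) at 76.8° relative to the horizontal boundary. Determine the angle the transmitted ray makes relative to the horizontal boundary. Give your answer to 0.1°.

Convert to the normal: θ₁ = 90° − 76.8° = 13.2°.
Snell's law: sin θ₂ = (V₂/V₁)·sin θ₁ = (4653/1248)·sin 13.2° = 0.8514.
θ₂ = sin⁻¹(0.8514) = 58.36° (from vertical).
From the interface: 90° − 58.36° = 31.64°.

31.6°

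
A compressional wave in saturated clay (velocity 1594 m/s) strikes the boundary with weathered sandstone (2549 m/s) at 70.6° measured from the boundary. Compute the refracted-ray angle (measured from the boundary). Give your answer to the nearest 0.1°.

Angle from the normal: 90° − 70.6° = 19.4°.
sin θ₁/V₁ = sin θ₂/V₂ ⇒ sin θ₂ = 2549·sin 19.4°/1594 = 2549·0.3322/1594 = 0.5312.
θ₂ = arcsin 0.5312 = 32.08° from the normal.
From the interface: 90° − 32.08° = 57.92°.

57.9°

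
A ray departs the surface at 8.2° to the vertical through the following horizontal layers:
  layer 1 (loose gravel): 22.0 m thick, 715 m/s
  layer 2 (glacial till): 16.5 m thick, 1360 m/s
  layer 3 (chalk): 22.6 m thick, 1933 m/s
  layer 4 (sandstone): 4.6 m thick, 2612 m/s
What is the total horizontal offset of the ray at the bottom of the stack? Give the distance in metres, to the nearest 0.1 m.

Ray parameter p = sin 8.2° / 715 m/s = 1.9948e-04 s/m.
Layer 1: θ = 8.20°; offset = 22.0·tan 8.20° = 3.170 m.
Layer 2: sin θ = p·1360 = 0.2713 → θ = 15.74°; offset = 16.5·tan 15.74° = 4.651 m.
Layer 3: sin θ = p·1933 = 0.3856 → θ = 22.68°; offset = 22.6·tan 22.68° = 9.445 m.
Layer 4: sin θ = p·2612 = 0.5210 → θ = 31.40°; offset = 4.6·tan 31.40° = 2.808 m.
Summing the layer offsets gives 20.074 m.

20.1 m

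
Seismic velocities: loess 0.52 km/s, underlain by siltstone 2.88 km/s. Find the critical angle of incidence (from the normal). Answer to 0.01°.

10.40°

Critical incidence: sin θ_c = V₁/V₂ = 0.52/2.88 = 0.1806.
θ_c = arcsin 0.1806 = 10.40°.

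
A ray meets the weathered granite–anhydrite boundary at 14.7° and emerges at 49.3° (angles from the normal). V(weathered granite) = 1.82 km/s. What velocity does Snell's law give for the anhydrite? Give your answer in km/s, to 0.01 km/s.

Snell's law: sin 14.7°/V₁ = sin 49.3°/V₂.
V₂ = V₁·sin 49.3°/sin 14.7° = 1.82 × 2.9876 = 5.44 km/s.

5.44 km/s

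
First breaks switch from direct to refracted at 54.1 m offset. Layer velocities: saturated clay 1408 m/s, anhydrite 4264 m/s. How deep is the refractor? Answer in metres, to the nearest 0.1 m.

19.2 m

x_cross = 2h·√((V₂+V₁)/(V₂−V₁)) → h = x_cross / (2·√((V₂+V₁)/(V₂−V₁))).
√((V₂+V₁)/(V₂−V₁)) = √((4264+1408)/(4264−1408)) = 1.4093.
h = 54.1 / (2·1.4093) = 19.19 m.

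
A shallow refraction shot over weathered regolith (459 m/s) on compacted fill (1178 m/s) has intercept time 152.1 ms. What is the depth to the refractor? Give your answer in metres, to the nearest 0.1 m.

θ_c = arcsin(459/1178) = 22.93°; cos θ_c = 0.9210.
tᵢ = 2h cos θ_c/V₁ ⇒ h = tᵢ·V₁/(2 cos θ_c) = 0.1521·459/(2·0.9210) = 37.90 m.

37.9 m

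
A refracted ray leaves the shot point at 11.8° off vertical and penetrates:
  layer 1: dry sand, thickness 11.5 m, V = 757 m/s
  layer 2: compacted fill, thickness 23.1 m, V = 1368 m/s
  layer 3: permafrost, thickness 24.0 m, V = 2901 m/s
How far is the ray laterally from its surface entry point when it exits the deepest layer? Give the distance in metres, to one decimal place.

Apply Snell's law at each interface; in layer i the horizontal offset is hᵢ·tan θᵢ.
Layer 1: θ = 11.80°; offset = 11.5·tan 11.80° = 2.402 m.
Layer 2: sin θ = 1368·sin 11.8°/757 = 0.3696, θ = 21.69°; offset = 23.1·tan 21.69° = 9.187 m.
Layer 3: sin θ = 2901·sin 11.8°/757 = 0.7837, θ = 51.60°; offset = 24.0·tan 51.60° = 30.279 m.
Total horizontal offset = 41.868 m.

41.9 m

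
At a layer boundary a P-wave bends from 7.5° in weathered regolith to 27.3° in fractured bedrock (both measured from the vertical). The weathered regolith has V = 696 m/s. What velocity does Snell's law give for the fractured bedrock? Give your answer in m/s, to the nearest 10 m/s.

2450 m/s

Snell's law: sin 7.5°/V₁ = sin 27.3°/V₂.
V₂ = V₁·sin 27.3°/sin 7.5° = 696 × 3.5139 = 2445.64 m/s.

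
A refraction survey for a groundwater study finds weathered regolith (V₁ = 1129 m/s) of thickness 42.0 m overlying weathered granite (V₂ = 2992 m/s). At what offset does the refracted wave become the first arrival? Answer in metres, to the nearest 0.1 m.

124.9 m

x_cross = 2h·√((V₂+V₁)/(V₂−V₁)).
(V₂+V₁)/(V₂−V₁) = (2992+1129)/(2992−1129) = 2.2120; √ = 1.4873.
x_cross = 2·42.0·1.4873 = 124.93 m.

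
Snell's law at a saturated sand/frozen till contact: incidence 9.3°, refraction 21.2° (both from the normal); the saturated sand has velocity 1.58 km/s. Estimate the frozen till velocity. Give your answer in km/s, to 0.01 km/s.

Snell's law: sin 9.3°/V₁ = sin 21.2°/V₂.
V₂ = V₁·sin 21.2°/sin 9.3° = 1.58 × 2.2377 = 3.54 km/s.

3.54 km/s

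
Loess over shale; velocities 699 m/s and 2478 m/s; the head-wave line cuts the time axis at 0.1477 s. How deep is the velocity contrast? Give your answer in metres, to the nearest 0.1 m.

53.8 m

θ_c = arcsin(699/2478) = 16.38°; cos θ_c = 0.9594.
tᵢ = 2h cos θ_c/V₁ ⇒ h = tᵢ·V₁/(2 cos θ_c) = 0.1477·699/(2·0.9594) = 53.81 m.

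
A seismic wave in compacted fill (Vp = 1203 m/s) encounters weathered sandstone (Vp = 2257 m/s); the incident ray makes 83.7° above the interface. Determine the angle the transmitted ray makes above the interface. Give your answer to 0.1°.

Angle from the normal: 90° − 83.7° = 6.3°.
sin θ₁/V₁ = sin θ₂/V₂ ⇒ sin θ₂ = 2257·sin 6.3°/1203 = 2257·0.1097/1203 = 0.2059.
θ₂ = sin⁻¹(0.2059) = 11.88° (from vertical).
From the interface: 90° − 11.88° = 78.12°.

78.1°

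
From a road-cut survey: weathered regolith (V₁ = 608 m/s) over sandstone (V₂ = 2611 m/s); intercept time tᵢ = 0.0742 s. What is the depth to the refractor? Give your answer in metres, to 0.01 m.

23.19 m

θ_c = arcsin(608/2611) = 13.47°; cos θ_c = 0.9725.
tᵢ = 2h cos θ_c/V₁ ⇒ h = tᵢ·V₁/(2 cos θ_c) = 0.0742·608/(2·0.9725) = 23.19 m.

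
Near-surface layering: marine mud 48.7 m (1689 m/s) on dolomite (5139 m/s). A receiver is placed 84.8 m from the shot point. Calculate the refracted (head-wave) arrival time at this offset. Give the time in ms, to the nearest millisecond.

71 ms

θ_c = arcsin(V₁/V₂) = arcsin(1689/5139) = 19.19°, cos θ_c = 0.9444.
Intercept time tᵢ = 2h cos θ_c / V₁ = 2·48.7·0.9444/1689 = 0.05446 s.
t = x/V₂ + tᵢ = 84.8/5139 + 0.05446 = 0.07096 s.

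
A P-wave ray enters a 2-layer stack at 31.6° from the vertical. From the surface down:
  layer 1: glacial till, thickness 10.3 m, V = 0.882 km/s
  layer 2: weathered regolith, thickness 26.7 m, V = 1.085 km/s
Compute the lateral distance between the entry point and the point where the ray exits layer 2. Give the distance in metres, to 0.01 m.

Ray parameter p = sin 31.6° / 0.882 km/s = 5.9409e-01 s/km.
Layer 1: θ = 31.60°; offset = 10.3·tan 31.60° = 6.3366 m.
Layer 2: sin θ = p·1.085 = 0.6446 → θ = 40.13°; offset = 26.7·tan 40.13° = 22.5111 m.
Summing the layer offsets gives 28.8477 m.

28.85 m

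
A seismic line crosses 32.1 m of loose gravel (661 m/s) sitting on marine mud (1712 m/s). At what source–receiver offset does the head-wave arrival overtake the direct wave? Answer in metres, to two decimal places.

96.47 m

x_cross = 2h·√((V₂+V₁)/(V₂−V₁)).
(V₂+V₁)/(V₂−V₁) = (1712+661)/(1712−661) = 2.2578; √ = 1.5026.
x_cross = 2·32.1·1.5026 = 96.47 m.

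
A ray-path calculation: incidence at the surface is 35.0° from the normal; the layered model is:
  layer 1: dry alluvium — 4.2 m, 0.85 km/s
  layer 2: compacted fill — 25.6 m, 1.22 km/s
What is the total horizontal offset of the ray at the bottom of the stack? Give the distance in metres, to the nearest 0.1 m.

40.1 m

Apply Snell's law at each interface; in layer i the horizontal offset is hᵢ·tan θᵢ.
Layer 1: θ = 35.00°; offset = 4.2·tan 35.00° = 2.941 m.
Layer 2: sin θ = 1.22·sin 35.0°/0.85 = 0.8233, θ = 55.41°; offset = 25.6·tan 55.41° = 37.125 m.
Summing the layer offsets gives 40.066 m.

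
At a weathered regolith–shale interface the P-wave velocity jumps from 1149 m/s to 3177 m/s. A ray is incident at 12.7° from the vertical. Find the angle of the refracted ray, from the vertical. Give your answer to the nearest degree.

Snell's law: sin θ₂ = (V₂/V₁)·sin θ₁ = (3177/1149)·sin 12.7° = 0.6079.
θ₂ = arcsin 0.6079 = 37.44° from the normal.

37°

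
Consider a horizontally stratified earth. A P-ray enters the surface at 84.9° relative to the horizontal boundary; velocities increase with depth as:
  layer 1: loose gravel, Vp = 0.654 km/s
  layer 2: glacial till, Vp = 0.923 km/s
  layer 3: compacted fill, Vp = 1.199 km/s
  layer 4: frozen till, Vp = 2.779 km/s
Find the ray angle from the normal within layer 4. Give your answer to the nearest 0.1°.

22.2°

From the normal: θ₁ = 90° − 84.9° = 5.1°.
Ray parameter p = sin 5.1° / 0.654 = 1.3592e-01 s/km.
sin θ_4 = p·V_4 = 1.3592e-01 × 2.779 = 0.3777.
θ_4 = 22.19° from the vertical.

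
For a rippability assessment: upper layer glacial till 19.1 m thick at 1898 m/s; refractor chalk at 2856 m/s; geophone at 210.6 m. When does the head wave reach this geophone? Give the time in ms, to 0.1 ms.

88.8 ms

θ_c = arcsin(V₁/V₂) = arcsin(1898/2856) = 41.65°, cos θ_c = 0.7472.
Intercept time tᵢ = 2h cos θ_c / V₁ = 2·19.1·0.7472/1898 = 0.01504 s.
t = x/V₂ + tᵢ = 210.6/2856 + 0.01504 = 0.08878 s.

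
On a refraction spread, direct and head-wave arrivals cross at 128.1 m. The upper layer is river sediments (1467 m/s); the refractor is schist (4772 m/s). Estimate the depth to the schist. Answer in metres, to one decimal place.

x_cross = 2h·√((V₂+V₁)/(V₂−V₁)) → h = x_cross / (2·√((V₂+V₁)/(V₂−V₁))).
√((V₂+V₁)/(V₂−V₁)) = √((4772+1467)/(4772−1467)) = 1.3740.
h = 128.1 / (2·1.3740) = 46.62 m.

46.6 m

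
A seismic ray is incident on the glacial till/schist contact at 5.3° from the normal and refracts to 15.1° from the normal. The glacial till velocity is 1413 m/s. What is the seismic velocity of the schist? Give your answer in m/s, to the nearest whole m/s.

3985 m/s

sin 5.3° = 0.0924; sin 15.1° = 0.2605.
V₂ = V₁·(sin θ₂/sin θ₁) = 1413·(0.2605/0.0924) = 3984.96 m/s.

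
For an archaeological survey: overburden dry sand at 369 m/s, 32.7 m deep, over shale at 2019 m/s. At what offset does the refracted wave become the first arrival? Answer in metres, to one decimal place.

θ_c = arcsin(369/2019) = 10.53°, so cos θ_c = 0.9832 and tᵢ = 2h cos θ_c/V₁ = 0.1743 s.
At crossover x/V₁ = x/V₂ + tᵢ ⇒ x = tᵢ/(1/V₁ − 1/V₂) = 0.17425/(2.7100e-03 − 4.9529e-04) = 78.68 m.

78.7 m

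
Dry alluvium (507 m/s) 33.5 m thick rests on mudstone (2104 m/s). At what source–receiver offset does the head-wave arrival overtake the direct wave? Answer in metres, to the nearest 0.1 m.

85.7 m

θ_c = arcsin(507/2104) = 13.94°, so cos θ_c = 0.9705 and tᵢ = 2h cos θ_c/V₁ = 0.1283 s.
At crossover x/V₁ = x/V₂ + tᵢ ⇒ x = tᵢ/(1/V₁ − 1/V₂) = 0.12826/(1.9724e-03 − 4.7529e-04) = 85.67 m.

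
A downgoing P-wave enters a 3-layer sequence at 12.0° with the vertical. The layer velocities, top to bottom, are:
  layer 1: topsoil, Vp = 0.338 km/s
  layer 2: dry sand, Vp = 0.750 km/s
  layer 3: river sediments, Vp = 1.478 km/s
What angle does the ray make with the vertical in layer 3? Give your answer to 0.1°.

65.4°

Snell's law across each interface conserves sin θ / V, so sin θ_3 = V_3·sin θ₁/V₁.
sin θ_3 = 1.478 × sin 12.0° / 0.338 = 0.9092.
θ_3 = arcsin 0.9092 = 65.39°.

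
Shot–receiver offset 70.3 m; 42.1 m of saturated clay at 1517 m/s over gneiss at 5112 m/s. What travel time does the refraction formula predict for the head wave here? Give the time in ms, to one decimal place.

θ_c = arcsin(V₁/V₂) = arcsin(1517/5112) = 17.26°, cos θ_c = 0.9550.
Intercept time tᵢ = 2h cos θ_c / V₁ = 2·42.1·0.9550/1517 = 0.05300 s.
t = x/V₂ + tᵢ = 70.3/5112 + 0.05300 = 0.06676 s.

66.8 ms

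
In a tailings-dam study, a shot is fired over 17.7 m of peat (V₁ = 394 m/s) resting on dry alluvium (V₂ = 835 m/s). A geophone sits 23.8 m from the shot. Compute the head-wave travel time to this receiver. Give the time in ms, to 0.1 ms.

107.7 ms

t = x/V₂ + 2h·√(V₂²−V₁²)/(V₁V₂).
√(V₂²−V₁²) = √(835²−394²) = 736.2 m/s; delay term = 2·17.7·736.2/(394·835) = 0.07922 s.
t = 23.8/835 + 0.07922 = 0.10772 s.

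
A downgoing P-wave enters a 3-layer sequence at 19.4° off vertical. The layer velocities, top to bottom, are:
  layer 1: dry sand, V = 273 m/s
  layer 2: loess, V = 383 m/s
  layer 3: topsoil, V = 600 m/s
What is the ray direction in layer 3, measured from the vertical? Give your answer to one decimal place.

Snell's law across each interface conserves sin θ / V, so sin θ_3 = V_3·sin θ₁/V₁.
sin θ_3 = 600 × sin 19.4° / 273 = 0.7300.
θ_3 = arcsin 0.7300 = 46.89°.

46.9°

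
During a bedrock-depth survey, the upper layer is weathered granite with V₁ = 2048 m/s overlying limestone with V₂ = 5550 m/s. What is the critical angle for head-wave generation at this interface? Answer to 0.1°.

Critical incidence: sin θ_c = V₁/V₂ = 2048/5550 = 0.3690.
θ_c = arcsin 0.3690 = 21.65°.

21.7°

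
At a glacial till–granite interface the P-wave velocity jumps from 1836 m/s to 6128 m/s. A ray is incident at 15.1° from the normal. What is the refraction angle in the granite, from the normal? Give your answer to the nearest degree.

Snell's law: sin θ₂ = (V₂/V₁)·sin θ₁ = (6128/1836)·sin 15.1° = 0.8695.
θ₂ = arcsin 0.8695 = 60.40° from the normal.

60°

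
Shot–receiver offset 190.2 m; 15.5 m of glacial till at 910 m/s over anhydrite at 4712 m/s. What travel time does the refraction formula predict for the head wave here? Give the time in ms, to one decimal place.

θ_c = arcsin(V₁/V₂) = arcsin(910/4712) = 11.14°, cos θ_c = 0.9812.
Intercept time tᵢ = 2h cos θ_c / V₁ = 2·15.5·0.9812/910 = 0.03342 s.
t = x/V₂ + tᵢ = 190.2/4712 + 0.03342 = 0.07379 s.

73.8 ms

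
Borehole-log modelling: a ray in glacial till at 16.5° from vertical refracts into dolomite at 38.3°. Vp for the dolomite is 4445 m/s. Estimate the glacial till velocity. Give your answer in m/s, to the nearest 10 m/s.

Snell's law: sin 16.5°/V₁ = sin 38.3°/V₂.
V₁ = V₂·sin 16.5°/sin 38.3° = 4445 × 0.4583 = 2036.93 m/s.

2040 m/s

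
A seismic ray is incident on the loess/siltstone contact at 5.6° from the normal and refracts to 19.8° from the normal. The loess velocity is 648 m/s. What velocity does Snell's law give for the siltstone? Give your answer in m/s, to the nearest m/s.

2249 m/s

Snell's law: sin 5.6°/V₁ = sin 19.8°/V₂.
V₂ = V₁·sin 19.8°/sin 5.6° = 648 × 3.4713 = 2249.39 m/s.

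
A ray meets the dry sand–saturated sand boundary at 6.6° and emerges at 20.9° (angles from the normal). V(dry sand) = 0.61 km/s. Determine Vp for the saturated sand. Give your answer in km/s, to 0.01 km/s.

Snell's law: sin 6.6°/V₁ = sin 20.9°/V₂.
V₂ = V₁·sin 20.9°/sin 6.6° = 0.61 × 3.1038 = 1.89 km/s.

1.89 km/s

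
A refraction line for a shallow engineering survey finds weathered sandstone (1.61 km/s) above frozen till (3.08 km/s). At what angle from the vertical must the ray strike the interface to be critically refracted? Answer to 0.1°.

31.5°

Critical incidence: sin θ_c = V₁/V₂ = 1.61/3.08 = 0.5227.
θ_c = arcsin 0.5227 = 31.52°.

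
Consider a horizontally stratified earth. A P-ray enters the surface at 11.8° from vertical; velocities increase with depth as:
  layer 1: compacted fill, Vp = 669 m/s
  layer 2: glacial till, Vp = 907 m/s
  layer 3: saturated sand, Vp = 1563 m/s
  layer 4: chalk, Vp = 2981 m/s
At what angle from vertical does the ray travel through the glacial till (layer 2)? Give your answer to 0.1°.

Ray parameter p = sin 11.8° / 669 = 3.0567e-04 s/m.
sin θ_2 = p·V_2 = 3.0567e-04 × 907 = 0.2772.
θ_2 = 16.10° from the vertical.

16.1°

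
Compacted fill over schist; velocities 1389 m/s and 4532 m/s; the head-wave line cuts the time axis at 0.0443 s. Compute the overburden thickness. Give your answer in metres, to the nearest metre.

h = tᵢ·V₁·V₂ / (2·√(V₂²−V₁²)).
√(V₂²−V₁²) = √(4532² − 1389²) = 4313.9 m/s.
h = 0.0443 s × 1389 × 4532 / (2 × 4313.9) = 32.32 m.

32 m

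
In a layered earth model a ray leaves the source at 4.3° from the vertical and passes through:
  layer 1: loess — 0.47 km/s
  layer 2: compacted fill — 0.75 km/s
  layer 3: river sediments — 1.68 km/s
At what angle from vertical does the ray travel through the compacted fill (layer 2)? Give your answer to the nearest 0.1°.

6.9°

Ray parameter p = sin 4.3° / 0.47 = 1.5953e-01 s/km.
sin θ_2 = p·V_2 = 1.5953e-01 × 0.75 = 0.1196.
θ_2 = 6.87° from the vertical.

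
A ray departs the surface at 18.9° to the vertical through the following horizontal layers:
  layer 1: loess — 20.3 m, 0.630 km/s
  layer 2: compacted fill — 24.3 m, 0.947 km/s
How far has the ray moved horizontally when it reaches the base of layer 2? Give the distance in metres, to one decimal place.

20.5 m

p = sin θ₁/V₁ = sin 18.9°/0.630 = 5.1415e-01 s/km is conserved through the stack.
Layer 1: θ = 18.90°; offset = 20.3·tan 18.90° = 6.950 m.
Layer 2: sin θ = p·0.947 = 0.4869 → θ = 29.14°; offset = 24.3·tan 29.14° = 13.546 m.
Total horizontal offset = 20.496 m.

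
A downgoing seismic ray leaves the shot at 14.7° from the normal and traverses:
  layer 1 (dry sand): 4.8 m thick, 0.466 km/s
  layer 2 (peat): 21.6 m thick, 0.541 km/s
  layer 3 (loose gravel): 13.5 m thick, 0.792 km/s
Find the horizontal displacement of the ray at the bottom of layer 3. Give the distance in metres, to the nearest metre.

Ray parameter p = sin 14.7° / 0.466 km/s = 5.4454e-01 s/km.
Layer 1: θ = 14.70°; offset = 4.8·tan 14.70° = 1.259 m.
Layer 2: sin θ = p·0.541 = 0.2946 → θ = 17.13°; offset = 21.6·tan 17.13° = 6.659 m.
Layer 3: sin θ = p·0.792 = 0.4313 → θ = 25.55°; offset = 13.5·tan 25.55° = 6.453 m.
Summing the layer offsets gives 14.371 m.

14 m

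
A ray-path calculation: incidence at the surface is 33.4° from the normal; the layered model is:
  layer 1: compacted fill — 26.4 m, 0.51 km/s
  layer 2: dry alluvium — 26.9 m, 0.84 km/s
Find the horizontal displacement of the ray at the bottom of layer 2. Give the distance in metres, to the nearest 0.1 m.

Apply Snell's law at each interface; in layer i the horizontal offset is hᵢ·tan θᵢ.
Layer 1: θ = 33.40°; offset = 26.4·tan 33.40° = 17.408 m.
Layer 2: sin θ = 0.84·sin 33.4°/0.51 = 0.9067, θ = 65.05°; offset = 26.9·tan 65.05° = 57.818 m.
Summing the layer offsets gives 75.226 m.

75.2 m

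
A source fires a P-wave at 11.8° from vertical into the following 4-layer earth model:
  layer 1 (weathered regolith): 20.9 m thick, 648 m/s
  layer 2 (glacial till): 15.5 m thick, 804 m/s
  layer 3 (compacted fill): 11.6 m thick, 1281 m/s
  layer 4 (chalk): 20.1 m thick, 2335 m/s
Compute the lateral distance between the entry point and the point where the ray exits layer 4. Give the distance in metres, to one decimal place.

Ray parameter p = sin 11.8° / 648 m/s = 3.1558e-04 s/m.
Layer 1: θ = 11.80°; offset = 20.9·tan 11.80° = 4.366 m.
Layer 2: sin θ = p·804 = 0.2537 → θ = 14.70°; offset = 15.5·tan 14.70° = 4.066 m.
Layer 3: sin θ = p·1281 = 0.4043 → θ = 23.84°; offset = 11.6·tan 23.84° = 5.127 m.
Layer 4: sin θ = p·2335 = 0.7369 → θ = 47.47°; offset = 20.1·tan 47.47° = 21.909 m.
Total horizontal offset = 35.468 m.

35.5 m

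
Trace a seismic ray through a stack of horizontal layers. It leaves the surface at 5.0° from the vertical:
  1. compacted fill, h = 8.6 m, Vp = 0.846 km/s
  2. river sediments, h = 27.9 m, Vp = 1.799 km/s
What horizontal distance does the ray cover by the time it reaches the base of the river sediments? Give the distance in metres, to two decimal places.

6.01 m

p = sin θ₁/V₁ = sin 5.0°/0.846 = 1.0302e-01 s/km is conserved through the stack.
Layer 1: θ = 5.00°; offset = 8.6·tan 5.00° = 0.7524 m.
Layer 2: sin θ = p·1.799 = 0.1853 → θ = 10.68°; offset = 27.9·tan 10.68° = 5.2620 m.
Σ offsets = 6.0144 m.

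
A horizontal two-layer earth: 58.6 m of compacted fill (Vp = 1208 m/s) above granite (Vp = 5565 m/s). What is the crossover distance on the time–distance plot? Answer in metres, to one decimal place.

146.1 m

x_cross = 2h·√((V₂+V₁)/(V₂−V₁)).
(V₂+V₁)/(V₂−V₁) = (5565+1208)/(5565−1208) = 1.5545; √ = 1.2468.
x_cross = 2·58.6·1.2468 = 146.12 m.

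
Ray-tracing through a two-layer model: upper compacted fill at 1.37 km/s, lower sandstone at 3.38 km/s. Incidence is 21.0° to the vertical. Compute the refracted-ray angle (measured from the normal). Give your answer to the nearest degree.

sin θ₁/V₁ = sin θ₂/V₂ ⇒ sin θ₂ = 3.38·sin 21.0°/1.37 = 3.38·0.3584/1.37 = 0.8841.
θ₂ = arcsin 0.8841 = 62.15° from the normal.

62°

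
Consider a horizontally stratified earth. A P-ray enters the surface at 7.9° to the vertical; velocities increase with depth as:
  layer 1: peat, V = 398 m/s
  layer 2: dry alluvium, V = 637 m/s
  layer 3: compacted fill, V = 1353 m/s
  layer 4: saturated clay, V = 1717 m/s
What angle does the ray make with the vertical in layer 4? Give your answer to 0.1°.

Snell's law across each interface conserves sin θ / V, so sin θ_4 = V_4·sin θ₁/V₁.
sin θ_4 = 1717 × sin 7.9° / 398 = 0.5929.
θ_4 = arcsin 0.5929 = 36.37°.

36.4°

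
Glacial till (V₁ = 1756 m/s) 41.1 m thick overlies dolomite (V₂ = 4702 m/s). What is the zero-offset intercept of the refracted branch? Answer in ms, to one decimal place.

43.4 ms

θ_c = arcsin(V₁/V₂) = arcsin(1756/4702) = 21.93°; cos θ_c = 0.9276.
tᵢ = 2h·cos θ_c / V₁ = 2·41.1·0.9276 / 1756 = 0.04342 s.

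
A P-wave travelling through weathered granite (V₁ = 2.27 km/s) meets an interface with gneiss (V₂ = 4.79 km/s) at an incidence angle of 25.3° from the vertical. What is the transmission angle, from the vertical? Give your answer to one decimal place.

64.4°

Snell's law: sin θ₂ = (V₂/V₁)·sin θ₁ = (4.79/2.27)·sin 25.3° = 0.9018.
θ₂ = sin⁻¹(0.9018) = 64.39° (from vertical).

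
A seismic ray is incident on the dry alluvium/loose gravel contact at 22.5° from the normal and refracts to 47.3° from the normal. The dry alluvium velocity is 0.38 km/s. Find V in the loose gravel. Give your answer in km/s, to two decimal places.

0.73 km/s

Snell's law: sin 22.5°/V₁ = sin 47.3°/V₂.
V₂ = V₁·sin 47.3°/sin 22.5° = 0.38 × 1.9204 = 0.73 km/s.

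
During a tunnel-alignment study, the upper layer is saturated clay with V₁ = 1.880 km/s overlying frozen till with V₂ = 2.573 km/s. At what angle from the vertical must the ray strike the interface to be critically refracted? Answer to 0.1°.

At critical incidence the refracted ray runs along the interface (θ₂ = 90°), so sin θ_c = V₁/V₂.
θ_c = arcsin(1.880/2.573) = arcsin 0.7307 = 46.94°.

46.9°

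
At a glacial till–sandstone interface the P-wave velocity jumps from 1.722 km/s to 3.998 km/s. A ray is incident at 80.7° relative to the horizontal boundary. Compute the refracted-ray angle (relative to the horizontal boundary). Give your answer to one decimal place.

68.0°

Convert to the normal: θ₁ = 90° − 80.7° = 9.3°.
Snell's law: sin θ₂ = (V₂/V₁)·sin θ₁ = (3.998/1.722)·sin 9.3° = 0.3752.
θ₂ = arcsin 0.3752 = 22.04° from the normal.
From the interface: 90° − 22.04° = 67.96°.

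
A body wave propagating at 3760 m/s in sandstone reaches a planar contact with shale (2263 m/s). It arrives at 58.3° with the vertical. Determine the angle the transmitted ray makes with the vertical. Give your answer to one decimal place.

30.8°

sin θ₁/V₁ = sin θ₂/V₂ ⇒ sin θ₂ = 2263·sin 58.3°/3760 = 2263·0.8508/3760 = 0.5121.
θ₂ = arcsin 0.5121 = 30.80° from the normal.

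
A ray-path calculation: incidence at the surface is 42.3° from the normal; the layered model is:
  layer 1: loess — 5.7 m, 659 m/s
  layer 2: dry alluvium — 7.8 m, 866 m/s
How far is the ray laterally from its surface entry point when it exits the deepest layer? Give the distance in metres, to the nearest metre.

Ray parameter p = sin 42.3° / 659 m/s = 1.0213e-03 s/m.
Layer 1: θ = 42.30°; offset = 5.7·tan 42.30° = 5.187 m.
Layer 2: sin θ = p·866 = 0.8844 → θ = 62.18°; offset = 7.8·tan 62.18° = 14.781 m.
Summing the layer offsets gives 19.968 m.

20 m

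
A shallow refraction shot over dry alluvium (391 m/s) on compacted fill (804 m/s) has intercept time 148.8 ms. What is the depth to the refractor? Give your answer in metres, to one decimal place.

h = tᵢ·V₁·V₂ / (2·√(V₂²−V₁²)).
√(V₂²−V₁²) = √(804² − 391²) = 702.5 m/s.
h = 0.1488 s × 391 × 804 / (2 × 702.5) = 33.29 m.

33.3 m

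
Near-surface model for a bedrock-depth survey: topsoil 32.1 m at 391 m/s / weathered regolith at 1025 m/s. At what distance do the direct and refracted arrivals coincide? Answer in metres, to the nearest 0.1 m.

95.9 m

θ_c = arcsin(391/1025) = 22.42°, so cos θ_c = 0.9244 and tᵢ = 2h cos θ_c/V₁ = 0.1518 s.
At crossover x/V₁ = x/V₂ + tᵢ ⇒ x = tᵢ/(1/V₁ − 1/V₂) = 0.15178/(2.5575e-03 − 9.7561e-04) = 95.94 m.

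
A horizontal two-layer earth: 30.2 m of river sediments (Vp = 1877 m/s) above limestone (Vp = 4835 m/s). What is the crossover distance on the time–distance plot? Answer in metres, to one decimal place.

91.0 m

θ_c = arcsin(1877/4835) = 22.84°, so cos θ_c = 0.9216 and tᵢ = 2h cos θ_c/V₁ = 0.0297 s.
At crossover x/V₁ = x/V₂ + tᵢ ⇒ x = tᵢ/(1/V₁ − 1/V₂) = 0.02966/(5.3277e-04 − 2.0683e-04) = 90.98 m.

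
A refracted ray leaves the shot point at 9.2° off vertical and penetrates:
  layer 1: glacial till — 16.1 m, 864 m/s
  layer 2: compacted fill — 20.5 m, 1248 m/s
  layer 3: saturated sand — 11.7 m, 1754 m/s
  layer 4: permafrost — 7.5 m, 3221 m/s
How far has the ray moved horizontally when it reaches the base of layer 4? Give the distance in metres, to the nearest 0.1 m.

Apply Snell's law at each interface; in layer i the horizontal offset is hᵢ·tan θᵢ.
Layer 1: θ = 9.20°; offset = 16.1·tan 9.20° = 2.608 m.
Layer 2: sin θ = 1248·sin 9.2°/864 = 0.2309, θ = 13.35°; offset = 20.5·tan 13.35° = 4.866 m.
Layer 3: sin θ = 1754·sin 9.2°/864 = 0.3246, θ = 18.94°; offset = 11.7·tan 18.94° = 4.015 m.
Layer 4: sin θ = 3221·sin 9.2°/864 = 0.5960, θ = 36.59°; offset = 7.5·tan 36.59° = 5.567 m.
Summing the layer offsets gives 17.056 m.

17.1 m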